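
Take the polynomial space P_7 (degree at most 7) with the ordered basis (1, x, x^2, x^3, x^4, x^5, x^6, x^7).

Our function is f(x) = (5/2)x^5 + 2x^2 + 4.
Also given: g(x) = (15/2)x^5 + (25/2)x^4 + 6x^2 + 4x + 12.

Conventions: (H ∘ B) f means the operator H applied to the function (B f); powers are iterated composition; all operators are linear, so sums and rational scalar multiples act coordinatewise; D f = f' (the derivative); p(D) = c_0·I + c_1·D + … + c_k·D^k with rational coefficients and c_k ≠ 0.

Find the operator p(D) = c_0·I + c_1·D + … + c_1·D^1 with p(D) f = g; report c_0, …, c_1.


p(D) = 3·I + D, i.e. c_0 = 3, c_1 = 1

D^0 f = (5/2)x^5 + 2x^2 + 4
D^1 f = (25/2)x^4 + 4x
matching coefficients of g against c_0 f + c_1 Df + … from the top degree down determines the c_i
solution: c_0 = 3, c_1 = 1


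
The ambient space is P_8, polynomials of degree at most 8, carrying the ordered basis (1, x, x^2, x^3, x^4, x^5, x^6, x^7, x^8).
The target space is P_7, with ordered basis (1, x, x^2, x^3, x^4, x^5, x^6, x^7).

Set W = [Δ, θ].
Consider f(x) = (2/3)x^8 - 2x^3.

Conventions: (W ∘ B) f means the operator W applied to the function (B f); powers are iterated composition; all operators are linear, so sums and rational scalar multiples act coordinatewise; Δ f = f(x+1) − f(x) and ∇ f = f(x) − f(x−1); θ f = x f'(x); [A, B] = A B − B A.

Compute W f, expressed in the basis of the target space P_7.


the image equals g(x) = (16/3)x^7 + (112/3)x^6 + 112x^5 + (560/3)x^4 + (560/3)x^3 + 106x^2 + (76/3)x - 2/3

θ f = (16/3)x^8 - 6x^3
Δ θ f = (128/3)x^7 + (448/3)x^6 + (896/3)x^5 + (1120/3)x^4 + (896/3)x^3 + (394/3)x^2 + (74/3)x - 2/3
Δ f = (16/3)x^7 + (56/3)x^6 + (112/3)x^5 + (140/3)x^4 + (112/3)x^3 + (38/3)x^2 - (2/3)x - 4/3
θ Δ f = (112/3)x^7 + 112x^6 + (560/3)x^5 + (560/3)x^4 + 112x^3 + (76/3)x^2 - (2/3)x
[Δ, θ] f = (16/3)x^7 + (112/3)x^6 + 112x^5 + (560/3)x^4 + (560/3)x^3 + 106x^2 + (76/3)x - 2/3


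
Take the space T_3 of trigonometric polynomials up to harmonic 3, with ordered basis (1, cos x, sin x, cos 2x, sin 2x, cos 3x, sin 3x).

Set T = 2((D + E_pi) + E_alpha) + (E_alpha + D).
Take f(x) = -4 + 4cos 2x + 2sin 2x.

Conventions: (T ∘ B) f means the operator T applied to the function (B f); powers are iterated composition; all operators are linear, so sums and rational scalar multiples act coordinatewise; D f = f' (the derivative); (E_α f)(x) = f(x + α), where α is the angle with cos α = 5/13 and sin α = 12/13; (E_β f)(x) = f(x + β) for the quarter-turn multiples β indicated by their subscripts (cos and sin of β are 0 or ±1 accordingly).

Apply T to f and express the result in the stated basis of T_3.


D f = 4cos 2x - 8sin 2x
E_pi f = -4 + 4cos 2x + 2sin 2x
(D + E_pi) f = -4 + 8cos 2x - 6sin 2x
E_alpha f = -4 - (236/169)cos 2x - (718/169)sin 2x
((D + E_pi) + E_alpha) f = -8 + (1116/169)cos 2x - (1732/169)sin 2x
(2((D + E_pi) + E_alpha)) f = -16 + (2232/169)cos 2x - (3464/169)sin 2x
E_alpha f = -4 - (236/169)cos 2x - (718/169)sin 2x
D f = 4cos 2x - 8sin 2x
(E_alpha + D) f = -4 + (440/169)cos 2x - (2070/169)sin 2x
(2((D + E_pi) + E_alpha) + (E_alpha + D)) f = -20 + (2672/169)cos 2x - (5534/169)sin 2x

the result is g(x) = -20 + (2672/169)cos 2x - (5534/169)sin 2x


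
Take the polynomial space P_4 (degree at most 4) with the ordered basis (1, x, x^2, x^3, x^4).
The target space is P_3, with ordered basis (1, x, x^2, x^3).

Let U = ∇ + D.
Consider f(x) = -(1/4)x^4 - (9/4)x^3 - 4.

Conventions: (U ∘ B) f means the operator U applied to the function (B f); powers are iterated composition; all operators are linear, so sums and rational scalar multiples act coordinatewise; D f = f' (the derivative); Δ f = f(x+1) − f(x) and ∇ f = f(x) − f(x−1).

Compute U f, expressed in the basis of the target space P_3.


the result is g(x) = -2x^3 - 12x^2 + (23/4)x - 2

∇ f = -x^3 - (21/4)x^2 + (23/4)x - 2
D f = -x^3 - (27/4)x^2
(∇ + D) f = -2x^3 - 12x^2 + (23/4)x - 2


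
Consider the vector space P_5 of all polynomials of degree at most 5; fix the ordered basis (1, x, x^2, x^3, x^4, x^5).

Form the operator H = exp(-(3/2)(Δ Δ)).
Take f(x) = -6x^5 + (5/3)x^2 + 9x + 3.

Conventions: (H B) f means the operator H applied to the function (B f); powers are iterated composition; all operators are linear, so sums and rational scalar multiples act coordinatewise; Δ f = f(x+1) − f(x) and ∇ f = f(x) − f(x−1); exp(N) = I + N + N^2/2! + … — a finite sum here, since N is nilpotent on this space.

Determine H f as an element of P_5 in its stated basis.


the result is g(x) = -6x^5 + 180x^3 + (1625/3)x^2 - 171x - 1352

order-1 term: 180x^3 + 540x^2 + 630x + 265
order-2 term: -810x - 1620
the series for exp(-(3/2)(Δ Δ)) f terminates at order 2
exp(-(3/2)(Δ Δ)) f = -6x^5 + 180x^3 + (1625/3)x^2 - 171x - 1352


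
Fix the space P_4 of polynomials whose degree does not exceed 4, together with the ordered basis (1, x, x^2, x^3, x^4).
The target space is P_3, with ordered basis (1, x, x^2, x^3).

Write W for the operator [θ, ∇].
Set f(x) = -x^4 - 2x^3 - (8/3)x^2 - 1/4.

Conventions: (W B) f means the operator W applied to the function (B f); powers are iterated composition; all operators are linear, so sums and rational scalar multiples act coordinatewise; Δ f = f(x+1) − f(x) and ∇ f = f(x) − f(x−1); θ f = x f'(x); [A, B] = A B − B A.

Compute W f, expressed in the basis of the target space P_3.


∇ f = -4x^3 - (10/3)x + 5/3
θ ∇ f = -12x^3 - (10/3)x
θ f = -4x^4 - 6x^3 - (16/3)x^2
∇ θ f = -16x^3 + 6x^2 - (26/3)x + 10/3
[θ, ∇] f = 4x^3 - 6x^2 + (16/3)x - 10/3

the image equals g(x) = 4x^3 - 6x^2 + (16/3)x - 10/3


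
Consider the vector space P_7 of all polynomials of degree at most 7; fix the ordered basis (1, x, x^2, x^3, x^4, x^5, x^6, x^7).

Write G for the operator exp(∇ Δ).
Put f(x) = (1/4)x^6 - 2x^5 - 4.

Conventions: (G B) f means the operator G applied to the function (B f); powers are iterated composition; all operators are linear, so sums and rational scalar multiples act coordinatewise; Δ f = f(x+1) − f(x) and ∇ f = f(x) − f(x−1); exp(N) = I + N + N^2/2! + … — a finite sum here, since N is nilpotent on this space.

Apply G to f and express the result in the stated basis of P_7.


order-1 term: (15/2)x^4 - 40x^3 + (15/2)x^2 - 20x + 1/2
order-2 term: 45x^2 - 120x + 15
order-3 term: 30
the series for exp(∇ Δ) f terminates at order 3
exp(∇ Δ) f = (1/4)x^6 - 2x^5 + (15/2)x^4 - 40x^3 + (105/2)x^2 - 140x + 83/2

the result is g(x) = (1/4)x^6 - 2x^5 + (15/2)x^4 - 40x^3 + (105/2)x^2 - 140x + 83/2


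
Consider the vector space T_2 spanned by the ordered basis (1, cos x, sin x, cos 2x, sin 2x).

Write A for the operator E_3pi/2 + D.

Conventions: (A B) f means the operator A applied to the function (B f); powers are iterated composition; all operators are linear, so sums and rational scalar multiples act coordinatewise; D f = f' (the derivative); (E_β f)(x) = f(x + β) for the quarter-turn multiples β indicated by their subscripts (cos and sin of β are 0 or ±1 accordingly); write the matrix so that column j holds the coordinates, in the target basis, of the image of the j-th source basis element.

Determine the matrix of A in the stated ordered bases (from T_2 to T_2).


the matrix is [[1, 0, 0, 0, 0]; [0, 0, 0, 0, 0]; [0, 0, 0, 0, 0]; [0, 0, 0, -1, 2]; [0, 0, 0, -2, -1]] (rows listed top to bottom)

image of 1: 1
image of cos x: 0
image of sin x: 0
image of cos 2x: -cos 2x - 2sin 2x
image of sin 2x: 2cos 2x - sin 2x
each image's coordinates form column j of the matrix


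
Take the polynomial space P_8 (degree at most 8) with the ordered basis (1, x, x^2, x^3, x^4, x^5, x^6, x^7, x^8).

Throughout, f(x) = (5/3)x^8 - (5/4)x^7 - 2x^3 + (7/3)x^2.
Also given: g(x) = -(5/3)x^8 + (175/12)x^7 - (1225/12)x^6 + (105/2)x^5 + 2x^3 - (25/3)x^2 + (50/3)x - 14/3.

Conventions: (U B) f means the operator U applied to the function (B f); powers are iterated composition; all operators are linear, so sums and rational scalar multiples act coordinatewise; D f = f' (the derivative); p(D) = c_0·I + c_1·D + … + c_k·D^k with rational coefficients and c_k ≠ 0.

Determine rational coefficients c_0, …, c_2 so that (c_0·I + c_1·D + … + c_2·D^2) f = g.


p(D) = -I + D − D^2, i.e. c_0 = -1, c_1 = 1, c_2 = -1

D^0 f = (5/3)x^8 - (5/4)x^7 - 2x^3 + (7/3)x^2
D^1 f = (40/3)x^7 - (35/4)x^6 - 6x^2 + (14/3)x
D^2 f = (280/3)x^6 - (105/2)x^5 - 12x + 14/3
matching coefficients of g against c_0 f + c_1 Df + … from the top degree down determines the c_i
solution: c_0 = -1, c_1 = 1, c_2 = -1


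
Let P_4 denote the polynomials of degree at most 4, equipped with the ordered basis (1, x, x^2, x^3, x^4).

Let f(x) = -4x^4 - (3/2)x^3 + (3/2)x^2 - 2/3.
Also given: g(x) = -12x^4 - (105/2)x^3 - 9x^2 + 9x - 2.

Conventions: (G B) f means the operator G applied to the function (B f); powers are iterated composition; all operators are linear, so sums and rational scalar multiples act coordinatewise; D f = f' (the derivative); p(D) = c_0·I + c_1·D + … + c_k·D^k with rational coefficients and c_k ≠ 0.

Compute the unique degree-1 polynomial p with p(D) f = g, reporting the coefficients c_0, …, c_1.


D^0 f = -4x^4 - (3/2)x^3 + (3/2)x^2 - 2/3
D^1 f = -16x^3 - (9/2)x^2 + 3x
matching coefficients of g against c_0 f + c_1 Df + … from the top degree down determines the c_i
solution: c_0 = 3, c_1 = 3

p(D) = 3·I + 3·D, i.e. c_0 = 3, c_1 = 3


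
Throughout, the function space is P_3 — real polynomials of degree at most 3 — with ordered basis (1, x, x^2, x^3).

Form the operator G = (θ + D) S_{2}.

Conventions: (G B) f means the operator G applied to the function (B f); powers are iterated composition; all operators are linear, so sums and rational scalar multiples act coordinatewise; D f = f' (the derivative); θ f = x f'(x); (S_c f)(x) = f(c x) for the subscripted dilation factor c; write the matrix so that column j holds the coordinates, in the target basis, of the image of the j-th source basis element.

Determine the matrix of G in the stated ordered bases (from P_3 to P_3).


the matrix is [[0, 2, 0, 0]; [0, 2, 8, 0]; [0, 0, 8, 24]; [0, 0, 0, 24]] (rows listed top to bottom)

image of 1: 0
image of x: 2x + 2
image of x^2: 8x^2 + 8x
image of x^3: 24x^3 + 24x^2
each image's coordinates form column j of the matrix


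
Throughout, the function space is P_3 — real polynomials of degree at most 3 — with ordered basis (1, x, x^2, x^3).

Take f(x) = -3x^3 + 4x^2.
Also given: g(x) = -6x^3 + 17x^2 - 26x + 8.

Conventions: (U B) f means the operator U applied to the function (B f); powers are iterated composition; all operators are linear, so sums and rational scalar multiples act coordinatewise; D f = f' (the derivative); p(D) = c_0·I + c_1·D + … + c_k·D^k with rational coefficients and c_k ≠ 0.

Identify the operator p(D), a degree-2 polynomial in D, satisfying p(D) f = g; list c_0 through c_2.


D^0 f = -3x^3 + 4x^2
D^1 f = -9x^2 + 8x
D^2 f = -18x + 8
matching coefficients of g against c_0 f + c_1 Df + … from the top degree down determines the c_i
solution: c_0 = 2, c_1 = -1, c_2 = 1

p(D) = 2·I − D + D^2, i.e. c_0 = 2, c_1 = -1, c_2 = 1


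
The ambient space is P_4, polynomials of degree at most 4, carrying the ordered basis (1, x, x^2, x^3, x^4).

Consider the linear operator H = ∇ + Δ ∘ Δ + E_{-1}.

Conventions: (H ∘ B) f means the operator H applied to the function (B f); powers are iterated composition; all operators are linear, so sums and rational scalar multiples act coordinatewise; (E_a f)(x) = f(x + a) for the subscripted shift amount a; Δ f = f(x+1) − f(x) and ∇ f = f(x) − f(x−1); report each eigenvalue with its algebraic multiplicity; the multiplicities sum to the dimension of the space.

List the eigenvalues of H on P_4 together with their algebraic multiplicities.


image of 1: 1
image of x: x
image of x^2: x^2 + 2
image of x^3: x^3 + 6x + 6
image of x^4: x^4 + 12x^2 + 24x + 14
the matrix is upper triangular; its diagonal is (1, 1, 1, 1, 1)
for a triangular matrix the eigenvalues are the diagonal entries, with algebraic multiplicity their repetition count

λ = 1 (multiplicity 5)


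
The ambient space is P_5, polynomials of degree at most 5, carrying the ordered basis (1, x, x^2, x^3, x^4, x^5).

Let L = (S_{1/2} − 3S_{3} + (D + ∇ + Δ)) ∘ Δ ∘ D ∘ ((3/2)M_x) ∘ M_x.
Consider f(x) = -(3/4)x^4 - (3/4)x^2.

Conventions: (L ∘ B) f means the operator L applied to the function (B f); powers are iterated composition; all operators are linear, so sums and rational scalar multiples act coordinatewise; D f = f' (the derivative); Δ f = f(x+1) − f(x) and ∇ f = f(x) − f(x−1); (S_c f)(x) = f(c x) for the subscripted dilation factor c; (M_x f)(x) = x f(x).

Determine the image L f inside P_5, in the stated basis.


M_x f = -(3/4)x^5 - (3/4)x^3
M_x M_x f = -(3/4)x^6 - (3/4)x^4
((3/2)M_x) M_x f = -(9/8)x^6 - (9/8)x^4
D (((3/2)M_x) ∘ M_x) f = -(27/4)x^5 - (9/2)x^3
Δ D (((3/2)M_x) ∘ M_x) f = -(135/4)x^4 - (135/2)x^3 - 81x^2 - (189/4)x - 45/4
S_{1/2} (Δ ∘ D) (((3/2)M_x) ∘ M_x) f = -(135/64)x^4 - (135/16)x^3 - (81/4)x^2 - (189/8)x - 45/4
S_{3} (Δ ∘ D) (((3/2)M_x) ∘ M_x) f = -(10935/4)x^4 - (3645/2)x^3 - 729x^2 - (567/4)x - 45/4
(-3S_{3}) (Δ ∘ D) (((3/2)M_x) ∘ M_x) f = (32805/4)x^4 + (10935/2)x^3 + 2187x^2 + (1701/4)x + 135/4
D (Δ ∘ D) (((3/2)M_x) ∘ M_x) f = -135x^3 - (405/2)x^2 - 162x - 189/4
∇ (Δ ∘ D) (((3/2)M_x) ∘ M_x) f = -135x^3 - (189/2)x
Δ (Δ ∘ D) (((3/2)M_x) ∘ M_x) f = -135x^3 - 405x^2 - (999/2)x - 459/2
(D + ∇ + Δ) (Δ ∘ D) (((3/2)M_x) ∘ M_x) f = -405x^3 - (1215/2)x^2 - 756x - 1107/4
(S_{1/2} − 3S_{3} + (D + ∇ + Δ)) (Δ ∘ D) (((3/2)M_x) ∘ M_x) f = (524745/64)x^4 + (80865/16)x^3 + (6237/4)x^2 - (2835/8)x - 1017/4

the result is g(x) = (524745/64)x^4 + (80865/16)x^3 + (6237/4)x^2 - (2835/8)x - 1017/4


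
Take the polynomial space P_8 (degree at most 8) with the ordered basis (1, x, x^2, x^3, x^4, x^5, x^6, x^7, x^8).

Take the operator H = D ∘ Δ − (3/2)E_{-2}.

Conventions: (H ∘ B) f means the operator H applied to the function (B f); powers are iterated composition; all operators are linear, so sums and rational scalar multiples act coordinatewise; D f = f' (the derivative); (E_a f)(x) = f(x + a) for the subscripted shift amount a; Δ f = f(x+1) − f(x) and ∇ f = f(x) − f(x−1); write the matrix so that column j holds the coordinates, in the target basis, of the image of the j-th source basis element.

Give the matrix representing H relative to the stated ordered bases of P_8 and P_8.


the matrix is [[-3/2, 3, -4, 15, -20, 53, -90, 199, -376]; [0, -3/2, 6, -12, 60, -100, 318, -630, 1592]; [0, 0, -3/2, 9, -24, 150, -300, 1113, -2520]; [0, 0, 0, -3/2, 12, -40, 300, -700, 2968]; [0, 0, 0, 0, -3/2, 15, -60, 525, -1400]; [0, 0, 0, 0, 0, -3/2, 18, -84, 840]; [0, 0, 0, 0, 0, 0, -3/2, 21, -112]; [0, 0, 0, 0, 0, 0, 0, -3/2, 24]; [0, 0, 0, 0, 0, 0, 0, 0, -3/2]] (rows listed top to bottom)

image of 1: -3/2
image of x: -(3/2)x + 3
image of x^2: -(3/2)x^2 + 6x - 4
image of x^3: -(3/2)x^3 + 9x^2 - 12x + 15
image of x^4: -(3/2)x^4 + 12x^3 - 24x^2 + 60x - 20
image of x^5: -(3/2)x^5 + 15x^4 - 40x^3 + 150x^2 - 100x + 53
image of x^6: -(3/2)x^6 + 18x^5 - 60x^4 + 300x^3 - 300x^2 + 318x - 90
image of x^7: -(3/2)x^7 + 21x^6 - 84x^5 + 525x^4 - 700x^3 + 1113x^2 - 630x + 199
image of x^8: -(3/2)x^8 + 24x^7 - 112x^6 + 840x^5 - 1400x^4 + 2968x^3 - 2520x^2 + 1592x - 376
each image's coordinates form column j of the matrix


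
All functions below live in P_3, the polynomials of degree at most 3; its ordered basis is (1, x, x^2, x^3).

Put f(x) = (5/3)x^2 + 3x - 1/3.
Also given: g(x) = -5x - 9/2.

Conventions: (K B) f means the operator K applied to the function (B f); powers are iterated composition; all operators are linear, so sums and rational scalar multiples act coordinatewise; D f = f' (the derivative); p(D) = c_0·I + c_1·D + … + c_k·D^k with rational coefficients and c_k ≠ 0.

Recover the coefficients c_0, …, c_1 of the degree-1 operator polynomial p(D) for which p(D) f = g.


p(D) = -(3/2)·D, i.e. c_0 = 0, c_1 = -3/2

D^0 f = (5/3)x^2 + 3x - 1/3
D^1 f = (10/3)x + 3
matching coefficients of g against c_0 f + c_1 Df + … from the top degree down determines the c_i
solution: c_0 = 0, c_1 = -3/2


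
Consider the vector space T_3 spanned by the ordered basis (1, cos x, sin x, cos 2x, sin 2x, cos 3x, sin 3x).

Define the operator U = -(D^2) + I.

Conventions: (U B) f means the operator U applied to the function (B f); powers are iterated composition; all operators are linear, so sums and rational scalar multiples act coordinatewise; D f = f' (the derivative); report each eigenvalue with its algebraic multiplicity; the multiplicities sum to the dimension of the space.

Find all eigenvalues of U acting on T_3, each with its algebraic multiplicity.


λ = 1 (multiplicity 1), λ = 2 (multiplicity 2), λ = 5 (multiplicity 2), λ = 10 (multiplicity 2)

image of 1: 1
image of cos x: 2cos x
image of sin x: 2sin x
image of cos 2x: 5cos 2x
image of sin 2x: 5sin 2x
image of cos 3x: 10cos 3x
image of sin 3x: 10sin 3x
the matrix is diagonal; its diagonal is (1, 2, 2, 5, 5, 10, 10)
for a triangular matrix the eigenvalues are the diagonal entries, with algebraic multiplicity their repetition count


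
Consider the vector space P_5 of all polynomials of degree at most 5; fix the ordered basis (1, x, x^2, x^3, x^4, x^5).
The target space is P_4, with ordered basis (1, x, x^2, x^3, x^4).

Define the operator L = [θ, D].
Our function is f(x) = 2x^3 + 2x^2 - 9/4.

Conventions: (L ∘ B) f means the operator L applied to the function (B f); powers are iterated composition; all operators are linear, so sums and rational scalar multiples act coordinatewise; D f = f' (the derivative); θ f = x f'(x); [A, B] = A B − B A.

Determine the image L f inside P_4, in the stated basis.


g(x) = -6x^2 - 4x

D f = 6x^2 + 4x
θ D f = 12x^2 + 4x
θ f = 6x^3 + 4x^2
D θ f = 18x^2 + 8x
[θ, D] f = -6x^2 - 4x


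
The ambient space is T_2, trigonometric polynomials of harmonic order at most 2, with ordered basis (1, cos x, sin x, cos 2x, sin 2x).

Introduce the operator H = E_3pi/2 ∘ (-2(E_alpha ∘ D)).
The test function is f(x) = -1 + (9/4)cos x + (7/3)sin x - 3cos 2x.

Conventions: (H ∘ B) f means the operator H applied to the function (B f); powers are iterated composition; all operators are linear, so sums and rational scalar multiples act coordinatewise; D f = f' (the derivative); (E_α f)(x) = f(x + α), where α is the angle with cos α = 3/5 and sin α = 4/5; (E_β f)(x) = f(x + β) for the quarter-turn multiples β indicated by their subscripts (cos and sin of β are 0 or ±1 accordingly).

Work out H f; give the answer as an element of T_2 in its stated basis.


D f = (7/3)cos x - (9/4)sin x + 6sin 2x
E_alpha D f = -(2/5)cos x - (193/60)sin x + (144/25)cos 2x - (42/25)sin 2x
(-2(E_alpha ∘ D)) f = (4/5)cos x + (193/30)sin x - (288/25)cos 2x + (84/25)sin 2x
E_3pi/2 (-2(E_alpha ∘ D)) f = -(193/30)cos x + (4/5)sin x + (288/25)cos 2x - (84/25)sin 2x

the result is g(x) = -(193/30)cos x + (4/5)sin x + (288/25)cos 2x - (84/25)sin 2x


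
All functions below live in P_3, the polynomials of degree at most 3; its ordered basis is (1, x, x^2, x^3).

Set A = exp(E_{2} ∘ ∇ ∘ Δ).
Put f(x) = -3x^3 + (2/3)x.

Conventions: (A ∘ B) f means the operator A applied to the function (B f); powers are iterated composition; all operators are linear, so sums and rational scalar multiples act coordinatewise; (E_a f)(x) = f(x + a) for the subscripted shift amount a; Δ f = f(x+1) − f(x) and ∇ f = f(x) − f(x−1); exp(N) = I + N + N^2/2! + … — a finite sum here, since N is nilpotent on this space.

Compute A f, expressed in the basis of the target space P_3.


order-1 term: -18x - 36
the series for exp(E_{2} ∘ ∇ ∘ Δ) f terminates at order 1
exp(E_{2} ∘ ∇ ∘ Δ) f = -3x^3 - (52/3)x - 36

the image equals g(x) = -3x^3 - (52/3)x - 36


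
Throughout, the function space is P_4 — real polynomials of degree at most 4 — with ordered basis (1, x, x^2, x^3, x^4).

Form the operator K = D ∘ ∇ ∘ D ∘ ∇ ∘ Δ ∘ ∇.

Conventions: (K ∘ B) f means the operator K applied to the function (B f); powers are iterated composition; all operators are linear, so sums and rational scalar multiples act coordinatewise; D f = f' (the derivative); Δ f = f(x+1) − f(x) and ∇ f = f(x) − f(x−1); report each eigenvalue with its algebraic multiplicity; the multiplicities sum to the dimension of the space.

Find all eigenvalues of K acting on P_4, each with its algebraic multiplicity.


image of 1: 0
image of x: 0
image of x^2: 0
image of x^3: 0
image of x^4: 0
the matrix is upper triangular; its diagonal is (0, 0, 0, 0, 0)
for a triangular matrix the eigenvalues are the diagonal entries, with algebraic multiplicity their repetition count

λ = 0 (multiplicity 5)


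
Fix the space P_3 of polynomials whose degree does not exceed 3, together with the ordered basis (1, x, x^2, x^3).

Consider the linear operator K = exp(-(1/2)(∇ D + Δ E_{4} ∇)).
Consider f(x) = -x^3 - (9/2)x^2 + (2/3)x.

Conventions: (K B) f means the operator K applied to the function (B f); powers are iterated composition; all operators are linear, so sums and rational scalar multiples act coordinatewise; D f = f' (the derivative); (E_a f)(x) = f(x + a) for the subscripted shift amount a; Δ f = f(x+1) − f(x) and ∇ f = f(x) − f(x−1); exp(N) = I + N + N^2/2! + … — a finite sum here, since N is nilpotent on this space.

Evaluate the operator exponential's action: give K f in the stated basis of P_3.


order-1 term: 6x + 39/2
the series for exp(-(1/2)(∇ D + Δ E_{4} ∇)) f terminates at order 1
exp(-(1/2)(∇ D + Δ E_{4} ∇)) f = -x^3 - (9/2)x^2 + (20/3)x + 39/2

g(x) = -x^3 - (9/2)x^2 + (20/3)x + 39/2


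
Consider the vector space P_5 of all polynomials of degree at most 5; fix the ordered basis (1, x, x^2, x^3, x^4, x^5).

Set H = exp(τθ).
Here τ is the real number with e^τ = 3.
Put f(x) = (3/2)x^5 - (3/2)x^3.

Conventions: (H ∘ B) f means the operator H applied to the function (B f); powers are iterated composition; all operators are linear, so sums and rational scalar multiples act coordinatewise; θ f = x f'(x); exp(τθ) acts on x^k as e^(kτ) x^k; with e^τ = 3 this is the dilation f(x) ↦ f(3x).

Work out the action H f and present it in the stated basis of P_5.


the result is g(x) = (729/2)x^5 - (81/2)x^3

exp(τθ) x^k = e^(kτ) x^k; with e^τ = 3 this sends x^k to 3^k x^k
x^3 ↦ 27 x^3
x^5 ↦ 243 x^5
applying this coordinatewise to f: exp(τθ) f = (729/2)x^5 - (81/2)x^3


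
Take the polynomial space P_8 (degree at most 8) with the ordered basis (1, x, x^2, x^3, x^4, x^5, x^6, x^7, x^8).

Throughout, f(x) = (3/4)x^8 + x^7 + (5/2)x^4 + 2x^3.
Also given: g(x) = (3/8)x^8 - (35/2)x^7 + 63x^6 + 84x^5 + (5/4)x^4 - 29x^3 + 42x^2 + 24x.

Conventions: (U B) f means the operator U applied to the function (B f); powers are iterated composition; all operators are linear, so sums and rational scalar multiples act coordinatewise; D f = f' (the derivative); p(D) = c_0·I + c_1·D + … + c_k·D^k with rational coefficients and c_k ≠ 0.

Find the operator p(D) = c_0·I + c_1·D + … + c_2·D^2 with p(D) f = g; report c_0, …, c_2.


D^0 f = (3/4)x^8 + x^7 + (5/2)x^4 + 2x^3
D^1 f = 6x^7 + 7x^6 + 10x^3 + 6x^2
D^2 f = 42x^6 + 42x^5 + 30x^2 + 12x
matching coefficients of g against c_0 f + c_1 Df + … from the top degree down determines the c_i
solution: c_0 = 1/2, c_1 = -3, c_2 = 2

c_0 = 1/2, c_1 = -3, c_2 = 2


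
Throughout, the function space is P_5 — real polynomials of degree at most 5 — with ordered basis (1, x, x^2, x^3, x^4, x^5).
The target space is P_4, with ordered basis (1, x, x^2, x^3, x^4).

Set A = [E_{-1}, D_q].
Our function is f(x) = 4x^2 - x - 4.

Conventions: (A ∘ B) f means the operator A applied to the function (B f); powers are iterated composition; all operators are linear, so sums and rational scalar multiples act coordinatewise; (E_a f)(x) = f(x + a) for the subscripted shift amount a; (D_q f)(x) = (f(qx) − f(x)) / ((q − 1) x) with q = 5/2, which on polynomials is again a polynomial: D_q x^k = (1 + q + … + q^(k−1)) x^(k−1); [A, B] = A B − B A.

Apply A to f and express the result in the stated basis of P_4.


the image equals g(x) = -6

D_q f = 14x - 1
E_{-1} D_q f = 14x - 15
E_{-1} f = 4x^2 - 9x + 1
D_q E_{-1} f = 14x - 9
[E_{-1}, D_q] f = -6


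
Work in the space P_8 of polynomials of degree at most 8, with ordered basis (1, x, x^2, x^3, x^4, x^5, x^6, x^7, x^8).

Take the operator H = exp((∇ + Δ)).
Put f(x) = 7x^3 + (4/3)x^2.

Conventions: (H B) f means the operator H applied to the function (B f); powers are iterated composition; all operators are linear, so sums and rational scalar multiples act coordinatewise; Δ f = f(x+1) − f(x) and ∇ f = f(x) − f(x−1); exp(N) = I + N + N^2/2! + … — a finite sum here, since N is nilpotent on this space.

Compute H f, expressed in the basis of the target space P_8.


the result is g(x) = 7x^3 + (130/3)x^2 + (268/3)x + 226/3

order-1 term: 42x^2 + (16/3)x + 14
order-2 term: 84x + 16/3
order-3 term: 56
the series for exp((∇ + Δ)) f terminates at order 3
exp((∇ + Δ)) f = 7x^3 + (130/3)x^2 + (268/3)x + 226/3


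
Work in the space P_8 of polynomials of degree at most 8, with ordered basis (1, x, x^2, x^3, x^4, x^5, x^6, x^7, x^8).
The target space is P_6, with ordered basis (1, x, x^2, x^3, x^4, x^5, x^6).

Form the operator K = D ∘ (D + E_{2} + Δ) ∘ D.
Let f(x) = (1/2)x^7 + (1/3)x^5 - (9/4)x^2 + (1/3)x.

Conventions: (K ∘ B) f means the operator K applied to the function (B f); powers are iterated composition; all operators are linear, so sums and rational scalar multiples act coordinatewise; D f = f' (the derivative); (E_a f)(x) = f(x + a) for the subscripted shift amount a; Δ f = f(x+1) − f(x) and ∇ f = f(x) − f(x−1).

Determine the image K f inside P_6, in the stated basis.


D f = (7/2)x^6 + (5/3)x^4 - (9/2)x + 1/3
D D f = 21x^5 + (20/3)x^3 - 9/2
E_{2} D f = (7/2)x^6 + 42x^5 + (635/3)x^4 + (1720/3)x^3 + 880x^2 + (4325/6)x + 242
Δ D f = 21x^5 + (105/2)x^4 + (230/3)x^3 + (125/2)x^2 + (83/3)x + 2/3
(D + E_{2} + Δ) D f = (7/2)x^6 + 84x^5 + (1585/6)x^4 + (1970/3)x^3 + (1885/2)x^2 + (1497/2)x + 1429/6
D (D + E_{2} + Δ) D f = 21x^5 + 420x^4 + (3170/3)x^3 + 1970x^2 + 1885x + 1497/2

the result is g(x) = 21x^5 + 420x^4 + (3170/3)x^3 + 1970x^2 + 1885x + 1497/2


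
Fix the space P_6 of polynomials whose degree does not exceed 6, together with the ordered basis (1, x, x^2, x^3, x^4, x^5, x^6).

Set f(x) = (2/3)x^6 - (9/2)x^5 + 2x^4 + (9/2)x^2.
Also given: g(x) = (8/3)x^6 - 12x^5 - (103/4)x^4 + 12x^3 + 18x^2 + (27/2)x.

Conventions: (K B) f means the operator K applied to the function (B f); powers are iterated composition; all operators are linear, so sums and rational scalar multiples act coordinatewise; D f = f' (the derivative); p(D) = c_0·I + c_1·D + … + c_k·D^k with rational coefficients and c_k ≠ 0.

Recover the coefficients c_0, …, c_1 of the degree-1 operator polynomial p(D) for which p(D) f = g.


p(D) = 4·I + (3/2)·D, i.e. c_0 = 4, c_1 = 3/2

D^0 f = (2/3)x^6 - (9/2)x^5 + 2x^4 + (9/2)x^2
D^1 f = 4x^5 - (45/2)x^4 + 8x^3 + 9x
matching coefficients of g against c_0 f + c_1 Df + … from the top degree down determines the c_i
solution: c_0 = 4, c_1 = 3/2


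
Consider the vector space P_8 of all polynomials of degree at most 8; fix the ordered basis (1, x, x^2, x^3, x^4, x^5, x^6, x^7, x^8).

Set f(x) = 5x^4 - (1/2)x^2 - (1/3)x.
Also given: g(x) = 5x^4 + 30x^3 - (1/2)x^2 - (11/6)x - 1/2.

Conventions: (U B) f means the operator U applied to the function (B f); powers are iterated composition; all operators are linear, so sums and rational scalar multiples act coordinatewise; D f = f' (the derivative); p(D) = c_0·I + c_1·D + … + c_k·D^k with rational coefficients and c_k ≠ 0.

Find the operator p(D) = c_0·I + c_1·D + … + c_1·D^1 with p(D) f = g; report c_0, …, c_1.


D^0 f = 5x^4 - (1/2)x^2 - (1/3)x
D^1 f = 20x^3 - x - 1/3
matching coefficients of g against c_0 f + c_1 Df + … from the top degree down determines the c_i
solution: c_0 = 1, c_1 = 3/2

p(D) = I + (3/2)·D, i.e. c_0 = 1, c_1 = 3/2


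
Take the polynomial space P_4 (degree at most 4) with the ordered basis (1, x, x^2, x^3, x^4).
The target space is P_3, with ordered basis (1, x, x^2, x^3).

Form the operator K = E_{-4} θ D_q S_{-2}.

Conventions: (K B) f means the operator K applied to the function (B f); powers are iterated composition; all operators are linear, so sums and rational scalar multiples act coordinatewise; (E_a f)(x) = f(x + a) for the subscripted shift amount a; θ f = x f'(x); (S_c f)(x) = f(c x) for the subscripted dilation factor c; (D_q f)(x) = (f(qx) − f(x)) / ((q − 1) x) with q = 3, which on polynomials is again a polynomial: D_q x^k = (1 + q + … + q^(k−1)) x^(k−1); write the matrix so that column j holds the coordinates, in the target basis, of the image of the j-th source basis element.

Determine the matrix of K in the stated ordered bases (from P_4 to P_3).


image of 1: 0
image of x: 0
image of x^2: 16x - 64
image of x^3: -208x^2 + 1664x - 3328
image of x^4: 1920x^3 - 23040x^2 + 92160x - 122880
each image's coordinates form column j of the matrix

the matrix is [[0, 0, -64, -3328, -122880]; [0, 0, 16, 1664, 92160]; [0, 0, 0, -208, -23040]; [0, 0, 0, 0, 1920]] (rows listed top to bottom)


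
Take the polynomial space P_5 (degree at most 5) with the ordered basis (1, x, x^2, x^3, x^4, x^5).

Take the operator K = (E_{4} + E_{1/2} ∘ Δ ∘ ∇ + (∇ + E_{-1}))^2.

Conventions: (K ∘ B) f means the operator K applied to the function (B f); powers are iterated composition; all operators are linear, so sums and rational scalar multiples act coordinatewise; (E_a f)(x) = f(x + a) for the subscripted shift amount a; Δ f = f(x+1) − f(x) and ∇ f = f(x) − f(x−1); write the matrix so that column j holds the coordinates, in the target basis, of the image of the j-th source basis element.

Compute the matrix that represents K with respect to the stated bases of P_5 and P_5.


the matrix is [[4, 16, 104, 700, 5132, 38686]; [0, 4, 32, 312, 2800, 25660]; [0, 0, 4, 48, 624, 7000]; [0, 0, 0, 4, 64, 1040]; [0, 0, 0, 0, 4, 80]; [0, 0, 0, 0, 0, 4]] (rows listed top to bottom)

image of 1: 4
image of x: 4x + 16
image of x^2: 4x^2 + 32x + 104
image of x^3: 4x^3 + 48x^2 + 312x + 700
image of x^4: 4x^4 + 64x^3 + 624x^2 + 2800x + 5132
image of x^5: 4x^5 + 80x^4 + 1040x^3 + 7000x^2 + 25660x + 38686
each image's coordinates form column j of the matrix


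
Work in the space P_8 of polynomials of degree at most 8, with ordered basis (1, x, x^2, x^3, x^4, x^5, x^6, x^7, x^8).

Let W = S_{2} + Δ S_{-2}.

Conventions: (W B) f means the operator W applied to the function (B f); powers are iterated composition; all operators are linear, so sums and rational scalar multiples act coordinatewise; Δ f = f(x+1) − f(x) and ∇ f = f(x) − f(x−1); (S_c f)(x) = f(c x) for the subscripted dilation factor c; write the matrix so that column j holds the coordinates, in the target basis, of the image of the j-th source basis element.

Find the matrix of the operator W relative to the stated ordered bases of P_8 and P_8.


the matrix is [[1, -2, 4, -8, 16, -32, 64, -128, 256]; [0, 2, 8, -24, 64, -160, 384, -896, 2048]; [0, 0, 4, -24, 96, -320, 960, -2688, 7168]; [0, 0, 0, 8, 64, -320, 1280, -4480, 14336]; [0, 0, 0, 0, 16, -160, 960, -4480, 17920]; [0, 0, 0, 0, 0, 32, 384, -2688, 14336]; [0, 0, 0, 0, 0, 0, 64, -896, 7168]; [0, 0, 0, 0, 0, 0, 0, 128, 2048]; [0, 0, 0, 0, 0, 0, 0, 0, 256]] (rows listed top to bottom)

image of 1: 1
image of x: 2x - 2
image of x^2: 4x^2 + 8x + 4
image of x^3: 8x^3 - 24x^2 - 24x - 8
image of x^4: 16x^4 + 64x^3 + 96x^2 + 64x + 16
image of x^5: 32x^5 - 160x^4 - 320x^3 - 320x^2 - 160x - 32
image of x^6: 64x^6 + 384x^5 + 960x^4 + 1280x^3 + 960x^2 + 384x + 64
image of x^7: 128x^7 - 896x^6 - 2688x^5 - 4480x^4 - 4480x^3 - 2688x^2 - 896x - 128
image of x^8: 256x^8 + 2048x^7 + 7168x^6 + 14336x^5 + 17920x^4 + 14336x^3 + 7168x^2 + 2048x + 256
each image's coordinates form column j of the matrix


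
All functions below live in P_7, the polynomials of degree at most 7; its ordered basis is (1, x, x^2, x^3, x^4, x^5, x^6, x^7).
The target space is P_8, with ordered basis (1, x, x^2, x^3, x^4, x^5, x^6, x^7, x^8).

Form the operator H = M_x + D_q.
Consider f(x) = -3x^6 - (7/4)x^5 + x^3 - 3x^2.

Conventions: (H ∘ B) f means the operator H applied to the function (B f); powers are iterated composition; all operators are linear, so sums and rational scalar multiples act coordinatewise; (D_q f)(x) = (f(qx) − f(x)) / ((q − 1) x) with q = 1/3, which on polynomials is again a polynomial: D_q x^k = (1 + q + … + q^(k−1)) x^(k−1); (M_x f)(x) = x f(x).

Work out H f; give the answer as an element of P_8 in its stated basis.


the image equals g(x) = -3x^7 - (7/4)x^6 - (364/81)x^5 - (523/324)x^4 - 3x^3 + (13/9)x^2 - 4x

M_x f = -3x^7 - (7/4)x^6 + x^4 - 3x^3
D_q f = -(364/81)x^5 - (847/324)x^4 + (13/9)x^2 - 4x
(M_x + D_q) f = -3x^7 - (7/4)x^6 - (364/81)x^5 - (523/324)x^4 - 3x^3 + (13/9)x^2 - 4x


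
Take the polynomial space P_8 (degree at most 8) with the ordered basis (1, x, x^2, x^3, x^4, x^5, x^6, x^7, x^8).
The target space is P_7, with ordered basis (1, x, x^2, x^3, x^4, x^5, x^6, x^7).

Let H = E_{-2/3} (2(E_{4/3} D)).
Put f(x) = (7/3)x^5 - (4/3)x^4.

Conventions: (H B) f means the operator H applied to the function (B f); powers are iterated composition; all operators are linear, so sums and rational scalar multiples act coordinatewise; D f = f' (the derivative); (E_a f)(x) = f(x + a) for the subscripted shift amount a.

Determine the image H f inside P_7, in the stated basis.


D f = (35/3)x^4 - (16/3)x^3
E_{4/3} D f = (35/3)x^4 + (512/9)x^3 + (928/9)x^2 + (6656/81)x + 5888/243
(2(E_{4/3} D)) f = (70/3)x^4 + (1024/9)x^3 + (1856/9)x^2 + (13312/81)x + 11776/243
E_{-2/3} (2(E_{4/3} D)) f = (70/3)x^4 + (464/9)x^3 + (368/9)x^2 + (1088/81)x + 352/243

the result is g(x) = (70/3)x^4 + (464/9)x^3 + (368/9)x^2 + (1088/81)x + 352/243


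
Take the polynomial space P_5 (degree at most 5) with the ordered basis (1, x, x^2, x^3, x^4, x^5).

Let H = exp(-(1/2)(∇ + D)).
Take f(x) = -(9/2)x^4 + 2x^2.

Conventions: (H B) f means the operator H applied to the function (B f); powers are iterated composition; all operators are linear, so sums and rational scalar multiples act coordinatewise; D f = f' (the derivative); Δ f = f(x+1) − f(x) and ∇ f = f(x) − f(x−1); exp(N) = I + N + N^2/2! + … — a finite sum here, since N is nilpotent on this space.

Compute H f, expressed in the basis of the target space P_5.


g(x) = -(9/2)x^4 + 18x^3 - (77/2)x^2 + 50x - 237/8

order-1 term: 18x^3 - (27/2)x^2 + 5x - 5/4
order-2 term: -27x^2 + 27x - 83/8
order-3 term: 18x - 27/2
order-4 term: -9/2
the series for exp(-(1/2)(∇ + D)) f terminates at order 4
exp(-(1/2)(∇ + D)) f = -(9/2)x^4 + 18x^3 - (77/2)x^2 + 50x - 237/8


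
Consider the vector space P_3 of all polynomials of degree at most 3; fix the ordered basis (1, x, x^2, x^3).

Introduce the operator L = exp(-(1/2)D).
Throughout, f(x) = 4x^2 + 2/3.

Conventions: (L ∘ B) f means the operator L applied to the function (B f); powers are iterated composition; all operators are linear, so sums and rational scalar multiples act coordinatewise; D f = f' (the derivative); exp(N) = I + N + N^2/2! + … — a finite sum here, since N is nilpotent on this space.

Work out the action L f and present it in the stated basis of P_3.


order-1 term: -4x
order-2 term: 1
the series for exp(-(1/2)D) f terminates at order 2
exp(-(1/2)D) f = 4x^2 - 4x + 5/3

g(x) = 4x^2 - 4x + 5/3


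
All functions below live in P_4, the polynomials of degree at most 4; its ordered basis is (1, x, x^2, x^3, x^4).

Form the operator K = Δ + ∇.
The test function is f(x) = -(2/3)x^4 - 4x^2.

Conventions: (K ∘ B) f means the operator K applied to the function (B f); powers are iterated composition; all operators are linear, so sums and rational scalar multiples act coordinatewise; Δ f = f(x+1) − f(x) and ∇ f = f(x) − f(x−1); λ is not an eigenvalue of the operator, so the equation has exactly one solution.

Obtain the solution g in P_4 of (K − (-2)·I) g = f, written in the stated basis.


write g with unknown coordinates in the stated basis and equate coefficients in (K − (-2)·I) g = f
solving from the highest basis element down gives g = -(1/3)x^4 + (4/3)x^3 - 6x^2 + (40/3)x - 44/3
check: K g = -(8/3)x^3 + 8x^2 - (80/3)x + 88/3
so K g − (-2)·g = -(2/3)x^4 - 4x^2 = f ✓

g(x) = -(1/3)x^4 + (4/3)x^3 - 6x^2 + (40/3)x - 44/3


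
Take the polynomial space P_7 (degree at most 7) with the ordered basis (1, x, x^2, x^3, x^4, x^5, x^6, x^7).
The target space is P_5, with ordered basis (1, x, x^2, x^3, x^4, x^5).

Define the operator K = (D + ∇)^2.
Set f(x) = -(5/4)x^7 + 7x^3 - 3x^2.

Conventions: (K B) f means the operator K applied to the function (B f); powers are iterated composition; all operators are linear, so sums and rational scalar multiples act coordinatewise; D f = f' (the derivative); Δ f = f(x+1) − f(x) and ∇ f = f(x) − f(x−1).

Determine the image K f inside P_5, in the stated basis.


D f = -(35/4)x^6 + 21x^2 - 6x
∇ f = -(35/4)x^6 + (105/4)x^5 - (175/4)x^4 + (175/4)x^3 - (21/4)x^2 - (73/4)x + 35/4
(D + ∇) f = -(35/2)x^6 + (105/4)x^5 - (175/4)x^4 + (175/4)x^3 + (63/4)x^2 - (97/4)x + 35/4
D (D + ∇) f = -105x^5 + (525/4)x^4 - 175x^3 + (525/4)x^2 + (63/2)x - 97/4
∇ (D + ∇) f = -105x^5 + (1575/4)x^4 - (1575/2)x^3 + (3675/4)x^2 - 511x + 365/4
(D + ∇) (D + ∇) f = -210x^5 + 525x^4 - (1925/2)x^3 + 1050x^2 - (959/2)x + 67

the result is g(x) = -210x^5 + 525x^4 - (1925/2)x^3 + 1050x^2 - (959/2)x + 67


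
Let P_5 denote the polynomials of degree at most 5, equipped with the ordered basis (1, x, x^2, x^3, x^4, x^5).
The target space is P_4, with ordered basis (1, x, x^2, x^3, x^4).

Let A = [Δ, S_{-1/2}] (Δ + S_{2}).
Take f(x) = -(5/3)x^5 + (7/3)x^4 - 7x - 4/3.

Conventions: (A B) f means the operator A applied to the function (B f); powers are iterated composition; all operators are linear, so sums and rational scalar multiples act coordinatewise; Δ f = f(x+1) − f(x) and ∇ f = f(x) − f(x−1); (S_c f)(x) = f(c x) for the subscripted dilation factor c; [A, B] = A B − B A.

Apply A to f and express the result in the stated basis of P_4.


the image equals g(x) = 25x^4 - (113/4)x^3 + (1005/8)x^2 - 72x + 921/16

Δ f = -(25/3)x^4 - (22/3)x^3 - (8/3)x^2 + x - 19/3
S_{2} f = -(160/3)x^5 + (112/3)x^4 - 14x - 4/3
(Δ + S_{2}) f = -(160/3)x^5 + 29x^4 - (22/3)x^3 - (8/3)x^2 - 13x - 23/3
S_{-1/2} (Δ + S_{2}) f = (5/3)x^5 + (29/16)x^4 + (11/12)x^3 - (2/3)x^2 + (13/2)x - 23/3
Δ S_{-1/2} (Δ + S_{2}) f = (25/3)x^4 + (287/12)x^3 + (727/24)x^2 + 17x + 491/48
Δ (Δ + S_{2}) f = -(800/3)x^4 - (1252/3)x^3 - (1144/3)x^2 - 178x - 142/3
S_{-1/2} Δ (Δ + S_{2}) f = -(50/3)x^4 + (313/6)x^3 - (286/3)x^2 + 89x - 142/3
[Δ, S_{-1/2}] (Δ + S_{2}) f = 25x^4 - (113/4)x^3 + (1005/8)x^2 - 72x + 921/16


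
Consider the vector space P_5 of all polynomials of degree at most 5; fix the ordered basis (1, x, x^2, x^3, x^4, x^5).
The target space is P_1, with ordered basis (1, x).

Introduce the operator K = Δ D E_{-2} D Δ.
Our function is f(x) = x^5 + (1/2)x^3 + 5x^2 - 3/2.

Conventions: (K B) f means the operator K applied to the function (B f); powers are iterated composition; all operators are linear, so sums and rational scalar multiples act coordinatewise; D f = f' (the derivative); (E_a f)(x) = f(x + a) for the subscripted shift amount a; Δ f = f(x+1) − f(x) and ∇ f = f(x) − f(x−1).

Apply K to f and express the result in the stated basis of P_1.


Δ f = 5x^4 + 10x^3 + (23/2)x^2 + (33/2)x + 13/2
D Δ f = 20x^3 + 30x^2 + 23x + 33/2
E_{-2} (D Δ) f = 20x^3 - 90x^2 + 143x - 139/2
D E_{-2} (D Δ) f = 60x^2 - 180x + 143
Δ (D E_{-2}) (D Δ) f = 120x - 120

the image equals g(x) = 120x - 120


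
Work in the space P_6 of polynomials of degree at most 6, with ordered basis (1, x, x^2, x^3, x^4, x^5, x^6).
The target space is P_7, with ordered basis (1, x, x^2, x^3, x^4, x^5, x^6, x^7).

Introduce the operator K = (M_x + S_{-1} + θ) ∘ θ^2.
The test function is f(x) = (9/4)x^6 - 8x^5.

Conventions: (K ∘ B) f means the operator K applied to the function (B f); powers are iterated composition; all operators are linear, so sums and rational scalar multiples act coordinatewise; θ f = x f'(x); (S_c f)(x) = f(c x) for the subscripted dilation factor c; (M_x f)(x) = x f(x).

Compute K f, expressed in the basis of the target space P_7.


θ f = (27/2)x^6 - 40x^5
θ θ f = 81x^6 - 200x^5
M_x θ^2 f = 81x^7 - 200x^6
S_{-1} θ^2 f = 81x^6 + 200x^5
θ θ^2 f = 486x^6 - 1000x^5
(M_x + S_{-1} + θ) θ^2 f = 81x^7 + 367x^6 - 800x^5

the image equals g(x) = 81x^7 + 367x^6 - 800x^5
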